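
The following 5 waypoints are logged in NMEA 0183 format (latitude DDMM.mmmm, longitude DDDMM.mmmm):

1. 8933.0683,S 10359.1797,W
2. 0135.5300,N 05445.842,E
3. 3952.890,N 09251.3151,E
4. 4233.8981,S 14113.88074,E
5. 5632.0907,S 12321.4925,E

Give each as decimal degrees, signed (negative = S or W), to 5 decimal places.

1. -89.55114, -103.98633
2. 1.59217, 54.76403
3. 39.88150, 92.85525
4. -42.56497, 141.23135
5. -56.53485, 123.35821

Point 1:
  Latitude: split at 2 digits → 89° and 33.0683′; 89 + 33.0683/60 = 89.551138
  S ⇒ negate
  Lon: split at 3 digits → 103° and 59.1797′; 103 + 59.1797/60 = 103.986328
  W ⇒ negate
Point 2:
  φ: split at 2 digits → 01° and 35.53′; 1 + 35.53/60 = 1.592167
  N ⇒ keep positive
  Longitude: degrees = first 3 digits = 54, minutes = 45.842; 54 + 45.842/60 = 54.764033
  E ⇒ keep positive
Point 3:
  Lat: degrees = first 2 digits = 39, minutes = 52.89; 39 + 52.89/60 = 39.881500
  N ⇒ keep positive
  λ: degrees = first 3 digits = 92, minutes = 51.3151; 92 + 51.3151/60 = 92.855252
  E ⇒ keep positive
Point 4:
  Latitude: split at 2 digits → 42° and 33.8981′; 42 + 33.8981/60 = 42.564968
  S → negative
  Longitude: split at 3 digits → 141° and 13.88074′; 141 + 13.88074/60 = 141.231346
  E ⇒ keep positive
Point 5:
  Lat: split at 2 digits → 56° and 32.0907′; 56 + 32.0907/60 = 56.534845
  S ⇒ negate
  Lon: degrees = first 3 digits = 123, minutes = 21.4925; 123 + 21.4925/60 = 123.358208
  E → positive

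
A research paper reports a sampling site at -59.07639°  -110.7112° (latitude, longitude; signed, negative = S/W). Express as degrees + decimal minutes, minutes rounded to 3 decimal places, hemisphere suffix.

59° 4.583′ S, 110° 42.672′ W

Latitude is negative → S; |value| = 59.076390
Lat: 59° + 0.076390 × 60 = 59° 4.58340′
Longitude is negative → W; |value| = 110.711200
Lon: 110° + 0.711200 × 60 = 110° 42.67200′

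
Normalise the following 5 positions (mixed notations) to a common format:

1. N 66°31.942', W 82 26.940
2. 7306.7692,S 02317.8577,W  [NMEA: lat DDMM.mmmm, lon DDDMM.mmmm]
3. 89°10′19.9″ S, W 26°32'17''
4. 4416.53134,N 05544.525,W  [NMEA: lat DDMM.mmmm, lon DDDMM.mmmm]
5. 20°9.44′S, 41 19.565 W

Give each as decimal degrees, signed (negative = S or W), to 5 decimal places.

1. 66.53237, -82.44900
2. -73.11282, -23.29763
3. -89.17219, -26.53806
4. 44.27552, -55.74208
5. -20.15733, -41.32608

Point 1:
  φ: 66 + 31.942/60 = 66.532367
  N → positive
  λ: 82 + 26.94/60 = 82.449000
  W ⇒ negate
Point 2:
  Latitude: split at 2 digits → 73° and 6.7692′; 73 + 6.7692/60 = 73.112820
  S → negative
  Longitude: degrees = first 3 digits = 23, minutes = 17.8577; 23 + 17.8577/60 = 23.297628
  W ⇒ negate
Point 3:
  Lat: 10′ + 19.9″ = 10.33167′; 89 + 10.33167/60 = 89.172194
  S → negative
  λ: 32′ + 17″ = 32.28333′; 26 + 32.28333/60 = 26.538056
  hemisphere W, so the sign is −
Point 4:
  φ: degrees = first 2 digits = 44, minutes = 16.53134; 44 + 16.53134/60 = 44.275522
  N ⇒ keep positive
  Longitude: degrees = first 3 digits = 55, minutes = 44.525; 55 + 44.525/60 = 55.742083
  W ⇒ negate
Point 5:
  Latitude: 20 + 9.44/60 = 20.157333
  hemisphere S, so the sign is −
  Longitude: 41 + 19.565/60 = 41.326083
  W ⇒ negate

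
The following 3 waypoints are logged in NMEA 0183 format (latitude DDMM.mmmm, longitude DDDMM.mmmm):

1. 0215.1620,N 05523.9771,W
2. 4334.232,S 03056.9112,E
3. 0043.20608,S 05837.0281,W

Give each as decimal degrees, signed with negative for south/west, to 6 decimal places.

1. 2.252700, -55.399618
2. -43.570533, 30.948520
3. -0.720101, -58.617135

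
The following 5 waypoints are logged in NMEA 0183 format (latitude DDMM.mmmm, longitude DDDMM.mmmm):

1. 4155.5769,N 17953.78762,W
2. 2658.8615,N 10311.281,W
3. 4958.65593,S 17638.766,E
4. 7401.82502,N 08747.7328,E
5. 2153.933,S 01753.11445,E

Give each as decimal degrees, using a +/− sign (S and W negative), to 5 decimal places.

1. 41.92628, -179.89646
2. 26.98103, -103.18802
3. -49.97760, 176.64610
4. 74.03042, 87.79555
5. -21.89888, 17.88524

Point 1:
  φ: degrees = first 2 digits = 41, minutes = 55.5769; 41 + 55.5769/60 = 41.926282
  N ⇒ keep positive
  Lon: degrees = first 3 digits = 179, minutes = 53.78762; 179 + 53.78762/60 = 179.896460
  W → negative
Point 2:
  Lat: degrees = first 2 digits = 26, minutes = 58.8615; 26 + 58.8615/60 = 26.981025
  N ⇒ keep positive
  λ: degrees = first 3 digits = 103, minutes = 11.281; 103 + 11.281/60 = 103.188017
  W → negative
Point 3:
  Latitude: degrees = first 2 digits = 49, minutes = 58.65593; 49 + 58.65593/60 = 49.977599
  S → negative
  Longitude: degrees = first 3 digits = 176, minutes = 38.766; 176 + 38.766/60 = 176.646100
  E ⇒ keep positive
Point 4:
  φ: split at 2 digits → 74° and 1.82502′; 74 + 1.82502/60 = 74.030417
  N ⇒ keep positive
  Longitude: split at 3 digits → 087° and 47.7328′; 87 + 47.7328/60 = 87.795547
  E → positive
Point 5:
  Lat: split at 2 digits → 21° and 53.933′; 21 + 53.933/60 = 21.898883
  S ⇒ negate
  λ: degrees = first 3 digits = 17, minutes = 53.11445; 17 + 53.11445/60 = 17.885241
  E ⇒ keep positive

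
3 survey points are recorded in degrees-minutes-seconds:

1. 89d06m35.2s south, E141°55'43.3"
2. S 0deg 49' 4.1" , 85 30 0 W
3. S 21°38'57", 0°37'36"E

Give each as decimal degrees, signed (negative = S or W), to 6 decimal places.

1. -89.109778, 141.928694
2. -0.817806, -85.500000
3. -21.649167, 0.626667

Point 1:
  Lat: 6′ + 35.2″ = 6.58667′; 89 + 6.58667/60 = 89.1097778
  S ⇒ negate
  Longitude: 141 + 55/60 + 43.3/3600 = 141.9286944
  E → positive
Point 2:
  φ: 0 + 49/60 + 4.1/3600 = 0.8178056
  S → negative
  Longitude: 30′ + 0″ = 30.00000′; 85 + 30.00000/60 = 85.5000000
  W → negative
Point 3:
  Lat: 21° + 38/60 + 57/3600 = 21 + 0.633333 + 0.015833 = 21.6491667
  S → negative
  λ: 37′ + 36″ = 37.60000′; 0 + 37.60000/60 = 0.6266667
  E ⇒ keep positive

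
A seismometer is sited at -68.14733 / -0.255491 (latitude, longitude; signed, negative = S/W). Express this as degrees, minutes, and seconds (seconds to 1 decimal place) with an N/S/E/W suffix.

68°08′50.4″ S, 0°15′19.8″ W

Latitude is negative → S; |value| = 68.147330
Lat: 0.147330 × 60 = 8.83980′ → 8′, remainder × 60 = 50.388″
Longitude is negative → W; |value| = 0.255491
Lon: 0.255491 × 60 = 15.32946′ → 15′, remainder × 60 = 19.768″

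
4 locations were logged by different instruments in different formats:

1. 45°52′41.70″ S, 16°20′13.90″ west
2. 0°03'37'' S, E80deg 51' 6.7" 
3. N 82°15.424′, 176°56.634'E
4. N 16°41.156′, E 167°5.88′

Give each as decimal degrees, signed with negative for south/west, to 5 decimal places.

Point 1:
  Latitude: 45° + 52/60 + 41.7/3600 = 45 + 0.866667 + 0.011583 = 45.878250
  S → negative
  Longitude: 20′ + 13.9″ = 20.23167′; 16 + 20.23167/60 = 16.337194
  W → negative
Point 2:
  φ: 3′ + 37″ = 3.61667′; 0 + 3.61667/60 = 0.060278
  hemisphere S, so the sign is −
  λ: 80 + 51/60 + 6.7/3600 = 80.851861
  E → positive
Point 3:
  Lat: 82 + 15.424/60 = 82.257067
  N ⇒ keep positive
  λ: 176 + 56.634/60 = 176.943900
  E ⇒ keep positive
Point 4:
  φ: 41.156′ = 0.685933°; total 16.685933
  N ⇒ keep positive
  λ: 167 + 5.88/60 = 167.098000
  E ⇒ keep positive

1. -45.87825, -16.33719
2. -0.06028, 80.85186
3. 82.25707, 176.94390
4. 16.68593, 167.09800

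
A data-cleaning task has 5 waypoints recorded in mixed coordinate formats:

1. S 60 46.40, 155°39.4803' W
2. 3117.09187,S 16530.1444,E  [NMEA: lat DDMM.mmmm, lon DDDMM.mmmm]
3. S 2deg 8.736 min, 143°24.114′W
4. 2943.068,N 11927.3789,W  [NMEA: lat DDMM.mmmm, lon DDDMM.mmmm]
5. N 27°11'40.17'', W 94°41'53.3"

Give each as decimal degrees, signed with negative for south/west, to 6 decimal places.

1. -60.773333, -155.658005
2. -31.284865, 165.502407
3. -2.145600, -143.401900
4. 29.717800, -119.456315
5. 27.194492, -94.698139

Point 1:
  φ: 60 + 46.4/60 = 60.7733333
  hemisphere S, so the sign is −
  Lon: 155 + 39.4803/60 = 155.6580050
  W → negative
Point 2:
  Lat: degrees = first 2 digits = 31, minutes = 17.09187; 31 + 17.09187/60 = 31.2848645
  S ⇒ negate
  Longitude: degrees = first 3 digits = 165, minutes = 30.1444; 165 + 30.1444/60 = 165.5024067
  E → positive
Point 3:
  Lat: 2 + 8.736/60 = 2.1456000
  S → negative
  Lon: 143 + 24.114/60 = 143.4019000
  hemisphere W, so the sign is −
Point 4:
  φ: degrees = first 2 digits = 29, minutes = 43.068; 29 + 43.068/60 = 29.7178000
  N → positive
  Lon: degrees = first 3 digits = 119, minutes = 27.3789; 119 + 27.3789/60 = 119.4563150
  hemisphere W, so the sign is −
Point 5:
  φ: 27° + 11/60 + 40.17/3600 = 27 + 0.183333 + 0.011158 = 27.1944917
  N ⇒ keep positive
  Lon: 41′ + 53.3″ = 41.88833′; 94 + 41.88833/60 = 94.6981389
  hemisphere W, so the sign is −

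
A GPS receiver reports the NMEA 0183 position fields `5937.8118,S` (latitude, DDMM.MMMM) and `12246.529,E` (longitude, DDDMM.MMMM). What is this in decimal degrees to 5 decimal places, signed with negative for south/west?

-59.63020, 122.77548

φ: split at 2 digits → 59° and 37.8118′; 59 + 37.8118/60 = 59.630197
hemisphere S, so the sign is −
Longitude: degrees = first 3 digits = 122, minutes = 46.529; 122 + 46.529/60 = 122.775483
E ⇒ keep positive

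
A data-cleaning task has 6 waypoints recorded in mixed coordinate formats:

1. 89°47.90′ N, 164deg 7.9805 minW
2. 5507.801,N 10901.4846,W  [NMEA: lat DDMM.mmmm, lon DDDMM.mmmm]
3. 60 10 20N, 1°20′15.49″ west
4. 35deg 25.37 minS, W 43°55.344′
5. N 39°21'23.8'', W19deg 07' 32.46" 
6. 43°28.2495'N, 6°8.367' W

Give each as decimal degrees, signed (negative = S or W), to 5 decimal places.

1. 89.79833, -164.13301
2. 55.13002, -109.02474
3. 60.17222, -1.33764
4. -35.42283, -43.92240
5. 39.35661, -19.12568
6. 43.47083, -6.13945

Point 1:
  Lat: 89 + 47.9/60 = 89.798333
  N ⇒ keep positive
  λ: 164 + 7.9805/60 = 164.133008
  W → negative
Point 2:
  Lat: degrees = first 2 digits = 55, minutes = 7.801; 55 + 7.801/60 = 55.130017
  N ⇒ keep positive
  Lon: degrees = first 3 digits = 109, minutes = 1.4846; 109 + 1.4846/60 = 109.024743
  W ⇒ negate
Point 3:
  Lat: 10′ + 20″ = 10.33333′; 60 + 10.33333/60 = 60.172222
  N ⇒ keep positive
  Lon: 1° + 20/60 + 15.49/3600 = 1 + 0.333333 + 0.004303 = 1.337636
  W ⇒ negate
Point 4:
  Latitude: 25.37′ = 0.422833°; total 35.422833
  hemisphere S, so the sign is −
  Lon: 55.344′ = 0.922400°; total 43.922400
  hemisphere W, so the sign is −
Point 5:
  Latitude: 39° + 21/60 + 23.8/3600 = 39 + 0.350000 + 0.006611 = 39.356611
  N ⇒ keep positive
  λ: 19 + 7/60 + 32.46/3600 = 19.125683
  W ⇒ negate
Point 6:
  φ: 28.2495′ = 0.470825°; total 43.470825
  N ⇒ keep positive
  Lon: 6 + 8.367/60 = 6.139450
  hemisphere W, so the sign is −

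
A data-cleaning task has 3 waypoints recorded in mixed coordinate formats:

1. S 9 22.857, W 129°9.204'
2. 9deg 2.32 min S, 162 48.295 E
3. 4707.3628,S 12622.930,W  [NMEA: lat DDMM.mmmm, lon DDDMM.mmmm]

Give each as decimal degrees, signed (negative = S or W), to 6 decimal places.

1. -9.380950, -129.153400
2. -9.038667, 162.804917
3. -47.122713, -126.382167

Point 1:
  Lat: 9 + 22.857/60 = 9.3809500
  S → negative
  Lon: 9.204′ = 0.153400°; total 129.1534000
  W ⇒ negate
Point 2:
  Latitude: 9 + 2.32/60 = 9.0386667
  S ⇒ negate
  Longitude: 48.295′ = 0.804917°; total 162.8049167
  E ⇒ keep positive
Point 3:
  Lat: degrees = first 2 digits = 47, minutes = 7.3628; 47 + 7.3628/60 = 47.1227133
  S ⇒ negate
  Longitude: split at 3 digits → 126° and 22.93′; 126 + 22.93/60 = 126.3821667
  W ⇒ negate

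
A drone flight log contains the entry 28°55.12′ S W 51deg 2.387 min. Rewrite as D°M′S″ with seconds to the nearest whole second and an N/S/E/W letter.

28°55′7″ S, 51°02′23″ W

φ: fractional minutes 0.12000 × 60 = 7.20″
Lon: fractional minutes 0.38700 × 60 = 23.22″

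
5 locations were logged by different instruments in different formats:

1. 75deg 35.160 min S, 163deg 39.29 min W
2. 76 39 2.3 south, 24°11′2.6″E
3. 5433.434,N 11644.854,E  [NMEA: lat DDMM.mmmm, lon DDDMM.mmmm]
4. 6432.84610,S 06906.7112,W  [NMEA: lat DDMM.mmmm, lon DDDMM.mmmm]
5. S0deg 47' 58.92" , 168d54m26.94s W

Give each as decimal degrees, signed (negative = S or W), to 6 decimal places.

1. -75.586000, -163.654833
2. -76.650639, 24.184056
3. 54.557233, 116.747567
4. -64.547435, -69.111853
5. -0.799700, -168.907483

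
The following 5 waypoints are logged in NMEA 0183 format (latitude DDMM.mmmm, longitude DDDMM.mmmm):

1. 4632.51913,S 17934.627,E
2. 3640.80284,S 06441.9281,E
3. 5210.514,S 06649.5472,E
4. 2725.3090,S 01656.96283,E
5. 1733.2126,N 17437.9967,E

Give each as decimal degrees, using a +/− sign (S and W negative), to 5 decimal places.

1. -46.54199, 179.57712
2. -36.68005, 64.69880
3. -52.17523, 66.82579
4. -27.42182, 16.94938
5. 17.55354, 174.63328

Point 1:
  φ: degrees = first 2 digits = 46, minutes = 32.51913; 46 + 32.51913/60 = 46.541986
  S → negative
  Lon: split at 3 digits → 179° and 34.627′; 179 + 34.627/60 = 179.577117
  E ⇒ keep positive
Point 2:
  Latitude: split at 2 digits → 36° and 40.80284′; 36 + 40.80284/60 = 36.680047
  S ⇒ negate
  λ: split at 3 digits → 064° and 41.9281′; 64 + 41.9281/60 = 64.698802
  E ⇒ keep positive
Point 3:
  Lat: degrees = first 2 digits = 52, minutes = 10.514; 52 + 10.514/60 = 52.175233
  S → negative
  λ: degrees = first 3 digits = 66, minutes = 49.5472; 66 + 49.5472/60 = 66.825787
  E → positive
Point 4:
  Lat: split at 2 digits → 27° and 25.309′; 27 + 25.309/60 = 27.421817
  S → negative
  λ: split at 3 digits → 016° and 56.96283′; 16 + 56.96283/60 = 16.949381
  E → positive
Point 5:
  φ: degrees = first 2 digits = 17, minutes = 33.2126; 17 + 33.2126/60 = 17.553543
  N ⇒ keep positive
  λ: split at 3 digits → 174° and 37.9967′; 174 + 37.9967/60 = 174.633278
  E ⇒ keep positive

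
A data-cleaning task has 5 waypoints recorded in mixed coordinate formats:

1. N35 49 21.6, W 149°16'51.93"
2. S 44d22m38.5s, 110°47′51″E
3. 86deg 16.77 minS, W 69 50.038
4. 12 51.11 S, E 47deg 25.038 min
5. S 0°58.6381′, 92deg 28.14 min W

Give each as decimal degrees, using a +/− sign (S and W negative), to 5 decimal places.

Point 1:
  φ: 49′ + 21.6″ = 49.36000′; 35 + 49.36000/60 = 35.822667
  N → positive
  Lon: 16′ + 51.93″ = 16.86550′; 149 + 16.86550/60 = 149.281092
  W → negative
Point 2:
  φ: 22′ + 38.5″ = 22.64167′; 44 + 22.64167/60 = 44.377361
  S ⇒ negate
  λ: 47′ + 51″ = 47.85000′; 110 + 47.85000/60 = 110.797500
  E ⇒ keep positive
Point 3:
  Lat: 86 + 16.77/60 = 86.279500
  S → negative
  Longitude: 50.038′ = 0.833967°; total 69.833967
  hemisphere W, so the sign is −
Point 4:
  φ: 12 + 51.11/60 = 12.851833
  hemisphere S, so the sign is −
  λ: 25.038′ = 0.417300°; total 47.417300
  E → positive
Point 5:
  φ: 58.6381′ = 0.977302°; total 0.977302
  S ⇒ negate
  λ: 28.14′ = 0.469000°; total 92.469000
  W ⇒ negate

1. 35.82267, -149.28109
2. -44.37736, 110.79750
3. -86.27950, -69.83397
4. -12.85183, 47.41730
5. -0.97730, -92.46900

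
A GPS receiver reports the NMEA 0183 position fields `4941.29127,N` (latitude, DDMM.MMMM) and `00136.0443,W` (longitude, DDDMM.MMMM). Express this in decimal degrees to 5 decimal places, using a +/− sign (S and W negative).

49.68819, -1.60074

φ: degrees = first 2 digits = 49, minutes = 41.29127; 49 + 41.29127/60 = 49.688188
N → positive
λ: degrees = first 3 digits = 1, minutes = 36.0443; 1 + 36.0443/60 = 1.600738
W → negative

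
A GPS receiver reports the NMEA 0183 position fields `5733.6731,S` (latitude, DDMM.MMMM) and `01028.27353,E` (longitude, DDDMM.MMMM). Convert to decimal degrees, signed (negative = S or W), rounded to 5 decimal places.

-57.56122, 10.47123

φ: degrees = first 2 digits = 57, minutes = 33.6731; 57 + 33.6731/60 = 57.561218
S → negative
Lon: degrees = first 3 digits = 10, minutes = 28.27353; 10 + 28.27353/60 = 10.471226
E → positive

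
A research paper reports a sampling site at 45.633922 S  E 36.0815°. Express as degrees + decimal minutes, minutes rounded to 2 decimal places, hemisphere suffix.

Lat: fractional part 0.633922 → 38.0353 minutes
Lon: 36° + 0.081500 × 60 = 36° 4.8900′

45° 38.04′ S, 36° 4.89′ E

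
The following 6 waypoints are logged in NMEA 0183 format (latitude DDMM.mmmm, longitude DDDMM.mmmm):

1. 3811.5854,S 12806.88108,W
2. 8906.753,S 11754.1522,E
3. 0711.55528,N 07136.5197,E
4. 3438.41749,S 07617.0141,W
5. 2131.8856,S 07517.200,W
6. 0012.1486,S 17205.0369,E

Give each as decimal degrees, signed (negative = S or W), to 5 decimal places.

1. -38.19309, -128.11468
2. -89.11255, 117.90254
3. 7.19259, 71.60866
4. -34.64029, -76.28357
5. -21.53143, -75.28667
6. -0.20248, 172.08395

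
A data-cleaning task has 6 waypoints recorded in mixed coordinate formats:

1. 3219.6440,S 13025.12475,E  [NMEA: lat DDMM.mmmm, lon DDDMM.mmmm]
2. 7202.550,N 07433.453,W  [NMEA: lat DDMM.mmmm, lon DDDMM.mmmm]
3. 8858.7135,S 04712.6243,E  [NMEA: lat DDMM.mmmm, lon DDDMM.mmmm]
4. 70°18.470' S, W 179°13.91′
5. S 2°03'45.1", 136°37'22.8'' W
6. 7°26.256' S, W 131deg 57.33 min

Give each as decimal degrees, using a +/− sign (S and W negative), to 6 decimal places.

Point 1:
  Lat: split at 2 digits → 32° and 19.644′; 32 + 19.644/60 = 32.3274000
  hemisphere S, so the sign is −
  λ: degrees = first 3 digits = 130, minutes = 25.12475; 130 + 25.12475/60 = 130.4187458
  E ⇒ keep positive
Point 2:
  Latitude: split at 2 digits → 72° and 2.55′; 72 + 2.55/60 = 72.0425000
  N ⇒ keep positive
  Longitude: split at 3 digits → 074° and 33.453′; 74 + 33.453/60 = 74.5575500
  W ⇒ negate
Point 3:
  Latitude: split at 2 digits → 88° and 58.7135′; 88 + 58.7135/60 = 88.9785583
  hemisphere S, so the sign is −
  λ: degrees = first 3 digits = 47, minutes = 12.6243; 47 + 12.6243/60 = 47.2104050
  E → positive
Point 4:
  Lat: 70 + 18.47/60 = 70.3078333
  S → negative
  λ: 13.91′ = 0.231833°; total 179.2318333
  W → negative
Point 5:
  Lat: 3′ + 45.1″ = 3.75167′; 2 + 3.75167/60 = 2.0625278
  hemisphere S, so the sign is −
  Lon: 136 + 37/60 + 22.8/3600 = 136.6230000
  W → negative
Point 6:
  Latitude: 26.256′ = 0.437600°; total 7.4376000
  hemisphere S, so the sign is −
  Lon: 57.33′ = 0.955500°; total 131.9555000
  W → negative

1. -32.327400, 130.418746
2. 72.042500, -74.557550
3. -88.978558, 47.210405
4. -70.307833, -179.231833
5. -2.062528, -136.623000
6. -7.437600, -131.955500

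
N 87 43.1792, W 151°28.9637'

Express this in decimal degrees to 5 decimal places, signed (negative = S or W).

87.71965, -151.48273

Latitude: 87 + 43.1792/60 = 87.719653
N ⇒ keep positive
Longitude: 28.9637′ = 0.482728°; total 151.482728
W ⇒ negate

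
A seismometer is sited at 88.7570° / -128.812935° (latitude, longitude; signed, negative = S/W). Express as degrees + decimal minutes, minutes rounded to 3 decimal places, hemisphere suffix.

φ: minutes = (88.757000 − 88) × 60 = 45.42000
Longitude is negative → W; |value| = 128.812935
λ: 128° + 0.812935 × 60 = 128° 48.77610′

88° 45.420′ N, 128° 48.776′ W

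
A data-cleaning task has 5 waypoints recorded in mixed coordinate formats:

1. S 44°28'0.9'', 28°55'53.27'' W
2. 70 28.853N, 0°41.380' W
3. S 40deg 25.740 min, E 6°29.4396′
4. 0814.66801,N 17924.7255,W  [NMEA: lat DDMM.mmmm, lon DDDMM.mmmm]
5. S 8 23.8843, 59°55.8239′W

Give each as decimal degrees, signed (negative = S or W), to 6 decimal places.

1. -44.466917, -28.931464
2. 70.480883, -0.689667
3. -40.429000, 6.490660
4. 8.244467, -179.412092
5. -8.398072, -59.930398

Point 1:
  φ: 44° + 28/60 + 0.9/3600 = 44 + 0.466667 + 0.000250 = 44.4669167
  S → negative
  Longitude: 28° + 55/60 + 53.27/3600 = 28 + 0.916667 + 0.014797 = 28.9314639
  hemisphere W, so the sign is −
Point 2:
  φ: 70 + 28.853/60 = 70.4808833
  N → positive
  λ: 0 + 41.38/60 = 0.6896667
  W → negative
Point 3:
  Lat: 40 + 25.74/60 = 40.4290000
  S ⇒ negate
  λ: 29.4396′ = 0.490660°; total 6.4906600
  E → positive
Point 4:
  Latitude: split at 2 digits → 08° and 14.66801′; 8 + 14.66801/60 = 8.2444668
  N → positive
  Longitude: split at 3 digits → 179° and 24.7255′; 179 + 24.7255/60 = 179.4120917
  hemisphere W, so the sign is −
Point 5:
  φ: 8 + 23.8843/60 = 8.3980717
  S ⇒ negate
  λ: 59 + 55.8239/60 = 59.9303983
  hemisphere W, so the sign is −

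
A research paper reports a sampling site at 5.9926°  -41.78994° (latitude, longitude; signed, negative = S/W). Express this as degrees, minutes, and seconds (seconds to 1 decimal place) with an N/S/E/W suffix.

Latitude: whole degrees 5; 59.55600′ → 59′ and 33.360″
Longitude is negative → W; |value| = 41.789940
Lon: 0.789940° → 47.39640′; 0.39640 × 60 = 23.784″

5°59′33.4″ N, 41°47′23.8″ W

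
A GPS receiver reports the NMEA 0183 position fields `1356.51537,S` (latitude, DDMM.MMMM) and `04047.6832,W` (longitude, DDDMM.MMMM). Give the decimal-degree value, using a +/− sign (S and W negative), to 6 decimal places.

-13.941923, -40.794720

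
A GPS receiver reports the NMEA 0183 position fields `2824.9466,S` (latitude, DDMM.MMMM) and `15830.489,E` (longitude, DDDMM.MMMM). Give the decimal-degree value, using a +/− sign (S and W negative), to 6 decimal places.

-28.415777, 158.508150

φ: degrees = first 2 digits = 28, minutes = 24.9466; 28 + 24.9466/60 = 28.4157767
S → negative
λ: split at 3 digits → 158° and 30.489′; 158 + 30.489/60 = 158.5081500
E ⇒ keep positive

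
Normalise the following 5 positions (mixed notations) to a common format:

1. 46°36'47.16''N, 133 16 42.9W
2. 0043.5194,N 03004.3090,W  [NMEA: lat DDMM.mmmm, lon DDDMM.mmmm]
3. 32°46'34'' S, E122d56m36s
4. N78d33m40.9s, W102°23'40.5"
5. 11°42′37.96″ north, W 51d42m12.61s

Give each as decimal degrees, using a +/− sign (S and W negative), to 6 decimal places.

1. 46.613100, -133.278583
2. 0.725323, -30.071817
3. -32.776111, 122.943333
4. 78.561361, -102.394583
5. 11.710544, -51.703503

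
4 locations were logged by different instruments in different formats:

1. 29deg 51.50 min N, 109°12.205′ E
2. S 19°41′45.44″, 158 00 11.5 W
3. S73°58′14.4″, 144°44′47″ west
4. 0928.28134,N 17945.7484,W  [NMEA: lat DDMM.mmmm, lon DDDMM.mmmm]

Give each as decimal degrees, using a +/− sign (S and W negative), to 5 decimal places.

Point 1:
  Lat: 29 + 51.5/60 = 29.858333
  N → positive
  λ: 12.205′ = 0.203417°; total 109.203417
  E ⇒ keep positive
Point 2:
  Lat: 19° + 41/60 + 45.44/3600 = 19 + 0.683333 + 0.012622 = 19.695956
  S → negative
  λ: 158° + 0/60 + 11.5/3600 = 158 + 0.000000 + 0.003194 = 158.003194
  hemisphere W, so the sign is −
Point 3:
  Lat: 58′ + 14.4″ = 58.24000′; 73 + 58.24000/60 = 73.970667
  S → negative
  Longitude: 44′ + 47″ = 44.78333′; 144 + 44.78333/60 = 144.746389
  hemisphere W, so the sign is −
Point 4:
  φ: split at 2 digits → 09° and 28.28134′; 9 + 28.28134/60 = 9.471356
  N → positive
  λ: degrees = first 3 digits = 179, minutes = 45.7484; 179 + 45.7484/60 = 179.762473
  hemisphere W, so the sign is −

1. 29.85833, 109.20342
2. -19.69596, -158.00319
3. -73.97067, -144.74639
4. 9.47136, -179.76247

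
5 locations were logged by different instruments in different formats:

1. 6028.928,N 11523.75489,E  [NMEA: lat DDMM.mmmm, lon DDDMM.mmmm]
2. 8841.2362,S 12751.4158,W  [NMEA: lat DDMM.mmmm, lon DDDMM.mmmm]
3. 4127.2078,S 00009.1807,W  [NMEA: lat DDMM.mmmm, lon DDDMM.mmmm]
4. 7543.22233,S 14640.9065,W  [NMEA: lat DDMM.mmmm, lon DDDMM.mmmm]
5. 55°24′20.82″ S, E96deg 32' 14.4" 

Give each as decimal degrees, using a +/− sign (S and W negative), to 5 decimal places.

1. 60.48213, 115.39591
2. -88.68727, -127.85693
3. -41.45346, -0.15301
4. -75.72037, -146.68178
5. -55.40578, 96.53733

Point 1:
  Latitude: degrees = first 2 digits = 60, minutes = 28.928; 60 + 28.928/60 = 60.482133
  N ⇒ keep positive
  λ: degrees = first 3 digits = 115, minutes = 23.75489; 115 + 23.75489/60 = 115.395915
  E → positive
Point 2:
  Lat: degrees = first 2 digits = 88, minutes = 41.2362; 88 + 41.2362/60 = 88.687270
  S ⇒ negate
  Lon: split at 3 digits → 127° and 51.4158′; 127 + 51.4158/60 = 127.856930
  W ⇒ negate
Point 3:
  Latitude: degrees = first 2 digits = 41, minutes = 27.2078; 41 + 27.2078/60 = 41.453463
  S ⇒ negate
  Longitude: degrees = first 3 digits = 0, minutes = 9.1807; 0 + 9.1807/60 = 0.153012
  W ⇒ negate
Point 4:
  Latitude: split at 2 digits → 75° and 43.22233′; 75 + 43.22233/60 = 75.720372
  S ⇒ negate
  Lon: degrees = first 3 digits = 146, minutes = 40.9065; 146 + 40.9065/60 = 146.681775
  hemisphere W, so the sign is −
Point 5:
  φ: 24′ + 20.82″ = 24.34700′; 55 + 24.34700/60 = 55.405783
  S → negative
  Longitude: 96° + 32/60 + 14.4/3600 = 96 + 0.533333 + 0.004000 = 96.537333
  E → positive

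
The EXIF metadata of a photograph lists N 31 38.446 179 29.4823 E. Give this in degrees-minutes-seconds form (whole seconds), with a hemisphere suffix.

31°38′27″ N, 179°29′29″ E

Lat: 38.44600′ → 38′ and 0.44600 × 60 = 26.76″
Longitude: fractional minutes 0.48230 × 60 = 28.94″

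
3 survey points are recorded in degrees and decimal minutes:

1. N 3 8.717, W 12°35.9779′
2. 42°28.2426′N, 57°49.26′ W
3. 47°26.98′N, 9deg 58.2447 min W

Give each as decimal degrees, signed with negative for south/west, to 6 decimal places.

1. 3.145283, -12.599632
2. 42.470710, -57.821000
3. 47.449667, -9.970745

Point 1:
  Latitude: 8.717′ = 0.145283°; total 3.1452833
  N → positive
  Lon: 12 + 35.9779/60 = 12.5996317
  W ⇒ negate
Point 2:
  Latitude: 28.2426′ = 0.470710°; total 42.4707100
  N → positive
  Longitude: 49.26′ = 0.821000°; total 57.8210000
  hemisphere W, so the sign is −
Point 3:
  Lat: 26.98′ = 0.449667°; total 47.4496667
  N ⇒ keep positive
  Longitude: 58.2447′ = 0.970745°; total 9.9707450
  W → negative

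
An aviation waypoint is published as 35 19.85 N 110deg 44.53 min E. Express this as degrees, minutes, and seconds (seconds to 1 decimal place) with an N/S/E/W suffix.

φ: 19.85000′ → 19′ and 0.85000 × 60 = 51.000″
Lon: fractional minutes 0.53000 × 60 = 31.800″

35°19′51.0″ N, 110°44′31.8″ E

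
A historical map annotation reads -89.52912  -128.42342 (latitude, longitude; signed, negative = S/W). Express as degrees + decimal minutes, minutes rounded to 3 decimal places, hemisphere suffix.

89° 31.747′ S, 128° 25.405′ W

Latitude is negative → S; |value| = 89.529120
φ: fractional part 0.529120 → 31.74720 minutes
Longitude is negative → W; |value| = 128.423420
λ: fractional part 0.423420 → 25.40520 minutes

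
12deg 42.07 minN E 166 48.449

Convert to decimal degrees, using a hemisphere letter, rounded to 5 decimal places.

Latitude: 42.07′ = 0.701167°; total 12.701167
Lon: 48.449′ = 0.807483°; total 166.807483

12.70117° N, 166.80748° E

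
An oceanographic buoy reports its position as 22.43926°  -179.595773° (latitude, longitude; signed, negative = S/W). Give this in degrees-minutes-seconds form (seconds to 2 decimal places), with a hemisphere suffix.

22°26′21.34″ N, 179°35′44.78″ W

Lat: 0.439260° → 26.35560′; 0.35560 × 60 = 21.3360″
Longitude is negative → W; |value| = 179.595773
Longitude: whole degrees 179; 35.74638′ → 35′ and 44.7828″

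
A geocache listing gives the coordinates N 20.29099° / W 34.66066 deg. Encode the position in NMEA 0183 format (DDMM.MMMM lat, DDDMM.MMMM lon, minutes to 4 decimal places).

φ: minutes = (20.290990 − 20) × 60 = 17.459400
Lon: minutes = (34.660660 − 34) × 60 = 39.639600

2017.4594,N / 03439.6396,W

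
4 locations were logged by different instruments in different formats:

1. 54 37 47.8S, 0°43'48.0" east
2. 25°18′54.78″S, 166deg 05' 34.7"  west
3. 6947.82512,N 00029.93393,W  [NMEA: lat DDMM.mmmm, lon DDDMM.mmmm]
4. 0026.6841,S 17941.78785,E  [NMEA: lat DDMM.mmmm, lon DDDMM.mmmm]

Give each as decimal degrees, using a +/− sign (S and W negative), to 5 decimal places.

1. -54.62994, 0.73000
2. -25.31522, -166.09297
3. 69.79709, -0.49890
4. -0.44474, 179.69646

Point 1:
  Lat: 54 + 37/60 + 47.8/3600 = 54.629944
  S → negative
  Lon: 0° + 43/60 + 48/3600 = 0 + 0.716667 + 0.013333 = 0.730000
  E → positive
Point 2:
  Latitude: 25 + 18/60 + 54.78/3600 = 25.315217
  hemisphere S, so the sign is −
  λ: 166 + 5/60 + 34.7/3600 = 166.092972
  hemisphere W, so the sign is −
Point 3:
  φ: degrees = first 2 digits = 69, minutes = 47.82512; 69 + 47.82512/60 = 69.797085
  N → positive
  λ: degrees = first 3 digits = 0, minutes = 29.93393; 0 + 29.93393/60 = 0.498899
  W ⇒ negate
Point 4:
  Latitude: degrees = first 2 digits = 0, minutes = 26.6841; 0 + 26.6841/60 = 0.444735
  hemisphere S, so the sign is −
  Longitude: degrees = first 3 digits = 179, minutes = 41.78785; 179 + 41.78785/60 = 179.696464
  E ⇒ keep positive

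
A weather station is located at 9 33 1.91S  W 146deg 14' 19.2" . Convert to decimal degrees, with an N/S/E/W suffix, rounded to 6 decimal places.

Latitude: 9 + 33/60 + 1.91/3600 = 9.5505306
Lon: 14′ + 19.2″ = 14.32000′; 146 + 14.32000/60 = 146.2386667

9.550531° S, 146.238667° W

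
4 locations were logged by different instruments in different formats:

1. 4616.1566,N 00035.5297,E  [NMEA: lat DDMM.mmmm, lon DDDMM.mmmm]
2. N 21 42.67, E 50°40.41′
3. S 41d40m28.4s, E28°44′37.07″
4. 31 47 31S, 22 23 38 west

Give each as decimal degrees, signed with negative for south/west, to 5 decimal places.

1. 46.26928, 0.59216
2. 21.71117, 50.67350
3. -41.67456, 28.74363
4. -31.79194, -22.39389

Point 1:
  φ: degrees = first 2 digits = 46, minutes = 16.1566; 46 + 16.1566/60 = 46.269277
  N → positive
  Lon: degrees = first 3 digits = 0, minutes = 35.5297; 0 + 35.5297/60 = 0.592162
  E ⇒ keep positive
Point 2:
  Lat: 42.67′ = 0.711167°; total 21.711167
  N ⇒ keep positive
  Longitude: 50 + 40.41/60 = 50.673500
  E → positive
Point 3:
  Latitude: 41° + 40/60 + 28.4/3600 = 41 + 0.666667 + 0.007889 = 41.674556
  S → negative
  λ: 44′ + 37.07″ = 44.61783′; 28 + 44.61783/60 = 28.743631
  E ⇒ keep positive
Point 4:
  φ: 31 + 47/60 + 31/3600 = 31.791944
  S → negative
  Lon: 23′ + 38″ = 23.63333′; 22 + 23.63333/60 = 22.393889
  W ⇒ negate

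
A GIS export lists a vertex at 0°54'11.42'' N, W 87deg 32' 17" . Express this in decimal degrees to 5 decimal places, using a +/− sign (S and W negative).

0.90317, -87.53806

φ: 0 + 54/60 + 11.42/3600 = 0.903172
N → positive
Longitude: 32′ + 17″ = 32.28333′; 87 + 32.28333/60 = 87.538056
W ⇒ negate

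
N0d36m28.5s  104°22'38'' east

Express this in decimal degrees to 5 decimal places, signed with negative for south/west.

φ: 0 + 36/60 + 28.5/3600 = 0.607917
N → positive
λ: 104 + 22/60 + 38/3600 = 104.377222
E ⇒ keep positive

0.60792, 104.37722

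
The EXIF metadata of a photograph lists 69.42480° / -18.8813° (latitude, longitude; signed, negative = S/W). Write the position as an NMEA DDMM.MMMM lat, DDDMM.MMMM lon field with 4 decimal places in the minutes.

6925.4880,N / 01852.8780,W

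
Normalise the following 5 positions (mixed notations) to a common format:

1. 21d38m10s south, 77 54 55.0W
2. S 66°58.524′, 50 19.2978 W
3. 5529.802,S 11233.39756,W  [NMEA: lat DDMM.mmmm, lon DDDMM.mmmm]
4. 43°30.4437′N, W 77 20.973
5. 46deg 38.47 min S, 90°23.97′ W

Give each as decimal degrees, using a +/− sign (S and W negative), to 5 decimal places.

Point 1:
  Lat: 21 + 38/60 + 10/3600 = 21.636111
  S ⇒ negate
  Lon: 54′ + 55″ = 54.91667′; 77 + 54.91667/60 = 77.915278
  W ⇒ negate
Point 2:
  φ: 58.524′ = 0.975400°; total 66.975400
  S ⇒ negate
  λ: 50 + 19.2978/60 = 50.321630
  hemisphere W, so the sign is −
Point 3:
  Lat: split at 2 digits → 55° and 29.802′; 55 + 29.802/60 = 55.496700
  hemisphere S, so the sign is −
  λ: split at 3 digits → 112° and 33.39756′; 112 + 33.39756/60 = 112.556626
  hemisphere W, so the sign is −
Point 4:
  φ: 30.4437′ = 0.507395°; total 43.507395
  N ⇒ keep positive
  Lon: 77 + 20.973/60 = 77.349550
  W ⇒ negate
Point 5:
  φ: 38.47′ = 0.641167°; total 46.641167
  S ⇒ negate
  Lon: 23.97′ = 0.399500°; total 90.399500
  W → negative

1. -21.63611, -77.91528
2. -66.97540, -50.32163
3. -55.49670, -112.55663
4. 43.50740, -77.34955
5. -46.64117, -90.39950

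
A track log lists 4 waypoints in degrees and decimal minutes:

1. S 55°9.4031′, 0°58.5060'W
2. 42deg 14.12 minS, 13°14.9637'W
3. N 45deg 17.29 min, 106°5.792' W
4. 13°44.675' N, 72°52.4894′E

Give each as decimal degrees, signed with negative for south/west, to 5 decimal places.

1. -55.15672, -0.97510
2. -42.23533, -13.24940
3. 45.28817, -106.09653
4. 13.74458, 72.87482

Point 1:
  Lat: 55 + 9.4031/60 = 55.156718
  S → negative
  Lon: 0 + 58.506/60 = 0.975100
  hemisphere W, so the sign is −
Point 2:
  Latitude: 42 + 14.12/60 = 42.235333
  S → negative
  Lon: 13 + 14.9637/60 = 13.249395
  hemisphere W, so the sign is −
Point 3:
  Latitude: 45 + 17.29/60 = 45.288167
  N ⇒ keep positive
  Lon: 5.792′ = 0.096533°; total 106.096533
  W → negative
Point 4:
  Lat: 13 + 44.675/60 = 13.744583
  N → positive
  Longitude: 72 + 52.4894/60 = 72.874823
  E ⇒ keep positive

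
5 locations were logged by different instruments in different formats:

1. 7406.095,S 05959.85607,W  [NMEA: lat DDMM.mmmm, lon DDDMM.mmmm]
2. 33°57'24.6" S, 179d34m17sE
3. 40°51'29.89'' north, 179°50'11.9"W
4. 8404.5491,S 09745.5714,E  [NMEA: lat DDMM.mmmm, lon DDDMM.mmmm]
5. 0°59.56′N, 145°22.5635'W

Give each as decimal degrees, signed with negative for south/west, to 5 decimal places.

Point 1:
  Lat: degrees = first 2 digits = 74, minutes = 6.095; 74 + 6.095/60 = 74.101583
  S → negative
  Longitude: degrees = first 3 digits = 59, minutes = 59.85607; 59 + 59.85607/60 = 59.997601
  W → negative
Point 2:
  Lat: 33° + 57/60 + 24.6/3600 = 33 + 0.950000 + 0.006833 = 33.956833
  hemisphere S, so the sign is −
  Lon: 34′ + 17″ = 34.28333′; 179 + 34.28333/60 = 179.571389
  E ⇒ keep positive
Point 3:
  Latitude: 40° + 51/60 + 29.89/3600 = 40 + 0.850000 + 0.008303 = 40.858303
  N ⇒ keep positive
  Lon: 179 + 50/60 + 11.9/3600 = 179.836639
  W ⇒ negate
Point 4:
  Latitude: degrees = first 2 digits = 84, minutes = 4.5491; 84 + 4.5491/60 = 84.075818
  S ⇒ negate
  Longitude: degrees = first 3 digits = 97, minutes = 45.5714; 97 + 45.5714/60 = 97.759523
  E → positive
Point 5:
  Latitude: 0 + 59.56/60 = 0.992667
  N → positive
  Lon: 145 + 22.5635/60 = 145.376058
  hemisphere W, so the sign is −

1. -74.10158, -59.99760
2. -33.95683, 179.57139
3. 40.85830, -179.83664
4. -84.07582, 97.75952
5. 0.99267, -145.37606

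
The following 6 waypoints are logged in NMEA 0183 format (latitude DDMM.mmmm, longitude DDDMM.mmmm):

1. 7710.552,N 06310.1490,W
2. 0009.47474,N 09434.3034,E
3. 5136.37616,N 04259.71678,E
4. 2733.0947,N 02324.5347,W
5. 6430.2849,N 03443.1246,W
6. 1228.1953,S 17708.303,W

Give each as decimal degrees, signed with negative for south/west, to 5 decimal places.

Point 1:
  Lat: split at 2 digits → 77° and 10.552′; 77 + 10.552/60 = 77.175867
  N → positive
  Longitude: split at 3 digits → 063° and 10.149′; 63 + 10.149/60 = 63.169150
  W ⇒ negate
Point 2:
  Latitude: degrees = first 2 digits = 0, minutes = 9.47474; 0 + 9.47474/60 = 0.157912
  N ⇒ keep positive
  Longitude: degrees = first 3 digits = 94, minutes = 34.3034; 94 + 34.3034/60 = 94.571723
  E ⇒ keep positive
Point 3:
  Latitude: split at 2 digits → 51° and 36.37616′; 51 + 36.37616/60 = 51.606269
  N → positive
  Longitude: degrees = first 3 digits = 42, minutes = 59.71678; 42 + 59.71678/60 = 42.995280
  E → positive
Point 4:
  Latitude: split at 2 digits → 27° and 33.0947′; 27 + 33.0947/60 = 27.551578
  N ⇒ keep positive
  Longitude: degrees = first 3 digits = 23, minutes = 24.5347; 23 + 24.5347/60 = 23.408912
  hemisphere W, so the sign is −
Point 5:
  Lat: split at 2 digits → 64° and 30.2849′; 64 + 30.2849/60 = 64.504748
  N ⇒ keep positive
  Lon: split at 3 digits → 034° and 43.1246′; 34 + 43.1246/60 = 34.718743
  W → negative
Point 6:
  φ: split at 2 digits → 12° and 28.1953′; 12 + 28.1953/60 = 12.469922
  S ⇒ negate
  Longitude: split at 3 digits → 177° and 8.303′; 177 + 8.303/60 = 177.138383
  W ⇒ negate

1. 77.17587, -63.16915
2. 0.15791, 94.57172
3. 51.60627, 42.99528
4. 27.55158, -23.40891
5. 64.50475, -34.71874
6. -12.46992, -177.13838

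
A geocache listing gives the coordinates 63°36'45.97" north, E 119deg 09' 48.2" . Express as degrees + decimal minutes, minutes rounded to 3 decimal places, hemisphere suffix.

63° 36.766′ N, 119° 9.803′ E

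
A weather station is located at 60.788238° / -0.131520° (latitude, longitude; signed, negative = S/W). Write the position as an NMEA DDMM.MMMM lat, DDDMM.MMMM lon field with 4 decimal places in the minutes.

6047.2943,N / 00007.8912,W

Latitude: minutes = (60.788238 − 60) × 60 = 47.294280
Longitude is negative → W; |value| = 0.131520
λ: minutes = (0.131520 − 0) × 60 = 7.891200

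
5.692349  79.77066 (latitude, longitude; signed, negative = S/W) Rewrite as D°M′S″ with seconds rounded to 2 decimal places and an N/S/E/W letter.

Latitude: 0.692349 × 60 = 41.54094′ → 41′, remainder × 60 = 32.4564″
Lon: 0.770660° → 46.23960′; 0.23960 × 60 = 14.3760″

5°41′32.46″ N, 79°46′14.38″ E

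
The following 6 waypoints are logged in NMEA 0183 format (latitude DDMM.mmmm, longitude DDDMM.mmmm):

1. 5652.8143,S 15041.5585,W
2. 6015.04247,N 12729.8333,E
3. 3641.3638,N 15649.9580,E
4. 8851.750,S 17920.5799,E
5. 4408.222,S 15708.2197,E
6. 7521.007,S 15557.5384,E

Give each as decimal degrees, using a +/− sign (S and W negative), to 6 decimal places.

Point 1:
  Latitude: degrees = first 2 digits = 56, minutes = 52.8143; 56 + 52.8143/60 = 56.8802383
  S ⇒ negate
  Lon: degrees = first 3 digits = 150, minutes = 41.5585; 150 + 41.5585/60 = 150.6926417
  hemisphere W, so the sign is −
Point 2:
  Lat: split at 2 digits → 60° and 15.04247′; 60 + 15.04247/60 = 60.2507078
  N ⇒ keep positive
  λ: split at 3 digits → 127° and 29.8333′; 127 + 29.8333/60 = 127.4972217
  E → positive
Point 3:
  Latitude: degrees = first 2 digits = 36, minutes = 41.3638; 36 + 41.3638/60 = 36.6893967
  N ⇒ keep positive
  Longitude: split at 3 digits → 156° and 49.958′; 156 + 49.958/60 = 156.8326333
  E ⇒ keep positive
Point 4:
  Latitude: split at 2 digits → 88° and 51.75′; 88 + 51.75/60 = 88.8625000
  S → negative
  Longitude: split at 3 digits → 179° and 20.5799′; 179 + 20.5799/60 = 179.3429983
  E → positive
Point 5:
  φ: degrees = first 2 digits = 44, minutes = 8.222; 44 + 8.222/60 = 44.1370333
  S ⇒ negate
  λ: split at 3 digits → 157° and 8.2197′; 157 + 8.2197/60 = 157.1369950
  E → positive
Point 6:
  Lat: degrees = first 2 digits = 75, minutes = 21.007; 75 + 21.007/60 = 75.3501167
  S ⇒ negate
  Longitude: degrees = first 3 digits = 155, minutes = 57.5384; 155 + 57.5384/60 = 155.9589733
  E → positive

1. -56.880238, -150.692642
2. 60.250708, 127.497222
3. 36.689397, 156.832633
4. -88.862500, 179.342998
5. -44.137033, 157.136995
6. -75.350117, 155.958973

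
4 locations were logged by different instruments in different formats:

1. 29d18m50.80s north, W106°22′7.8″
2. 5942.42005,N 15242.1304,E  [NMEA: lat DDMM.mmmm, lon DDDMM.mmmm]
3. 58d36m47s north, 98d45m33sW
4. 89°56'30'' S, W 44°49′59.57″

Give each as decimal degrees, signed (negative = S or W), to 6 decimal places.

1. 29.314111, -106.368833
2. 59.707001, 152.702173
3. 58.613056, -98.759167
4. -89.941667, -44.833214

Point 1:
  Lat: 29° + 18/60 + 50.8/3600 = 29 + 0.300000 + 0.014111 = 29.3141111
  N → positive
  Longitude: 106° + 22/60 + 7.8/3600 = 106 + 0.366667 + 0.002167 = 106.3688333
  hemisphere W, so the sign is −
Point 2:
  Latitude: split at 2 digits → 59° and 42.42005′; 59 + 42.42005/60 = 59.7070008
  N ⇒ keep positive
  Longitude: degrees = first 3 digits = 152, minutes = 42.1304; 152 + 42.1304/60 = 152.7021733
  E ⇒ keep positive
Point 3:
  φ: 36′ + 47″ = 36.78333′; 58 + 36.78333/60 = 58.6130556
  N ⇒ keep positive
  Longitude: 98 + 45/60 + 33/3600 = 98.7591667
  hemisphere W, so the sign is −
Point 4:
  φ: 56′ + 30″ = 56.50000′; 89 + 56.50000/60 = 89.9416667
  S → negative
  Lon: 44 + 49/60 + 59.57/3600 = 44.8332139
  hemisphere W, so the sign is −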